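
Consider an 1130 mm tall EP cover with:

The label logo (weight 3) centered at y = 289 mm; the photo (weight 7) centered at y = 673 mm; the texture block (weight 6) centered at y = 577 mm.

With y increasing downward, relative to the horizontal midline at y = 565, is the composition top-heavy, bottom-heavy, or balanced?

balanced

Σw = 3 + 7 + 6 = 16.
Σw·y = 3·289 + 7·673 + 6·577 = 9040, so ȳ = 9040/16 ≈ 565.00.
The centroid 565.00 matches the midline at 565, so the layout is balanced.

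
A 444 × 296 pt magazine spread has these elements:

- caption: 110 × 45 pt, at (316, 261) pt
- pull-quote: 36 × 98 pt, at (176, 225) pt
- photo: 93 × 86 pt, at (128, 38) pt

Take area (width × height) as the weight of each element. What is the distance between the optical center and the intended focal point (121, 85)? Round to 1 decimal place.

Taking area as weight: caption 110·45 = 4950, pull-quote 36·98 = 3528, photo 93·86 = 7998. Sum 16476.
x: (4950·316 + 3528·176 + 7998·128) / 16476 = 3208872 / 16476 ≈ 194.76
y: (4950·261 + 3528·225 + 7998·38) / 16476 = 2389674 / 16476 ≈ 145.04
Relative to (121, 85): Δ = (73.76, 60.04); |Δ| = √(73.76² + 60.04²) ≈ 95.11.

≈ 95.1 pt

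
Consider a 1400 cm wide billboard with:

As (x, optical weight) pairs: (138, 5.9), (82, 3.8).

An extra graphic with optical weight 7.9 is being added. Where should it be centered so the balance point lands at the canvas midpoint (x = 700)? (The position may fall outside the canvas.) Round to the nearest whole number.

With the extra graphic, Σw becomes 5.9 + 3.8 + 7.9 = 17.6.
Along x: (1125.8 + 7.9·x) / 17.6 = 700 (existing moment 5.9·138 + 3.8·82 = 1125.8) ⇒ x = (12320.0 − 1125.8) / 7.9 ≈ 1416.99.

x ≈ 1417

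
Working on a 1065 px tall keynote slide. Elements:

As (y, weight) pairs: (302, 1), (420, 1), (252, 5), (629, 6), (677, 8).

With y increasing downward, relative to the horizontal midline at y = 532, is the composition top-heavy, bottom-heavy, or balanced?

Weights sum to 1 + 1 + 5 + 6 + 8 = 21.
y-moment: 1·302 + 1·420 + 5·252 + 6·629 + 8·677 = 11172; centroid 11172/21 ≈ 532.00.
The centroid 532.00 matches the midline at 532, so the layout is balanced.

balanced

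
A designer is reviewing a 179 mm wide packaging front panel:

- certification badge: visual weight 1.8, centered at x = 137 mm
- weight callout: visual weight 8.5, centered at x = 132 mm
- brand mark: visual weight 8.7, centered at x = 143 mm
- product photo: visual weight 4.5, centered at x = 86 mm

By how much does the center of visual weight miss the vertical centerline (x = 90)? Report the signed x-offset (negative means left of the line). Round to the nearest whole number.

Σw = 1.8 + 8.5 + 8.7 + 4.5 = 23.5.
Σw·x = 1.8·137 + 8.5·132 + 8.7·143 + 4.5·86 = 2999.7, so x̄ = 2999.7/23.5 ≈ 127.65.
Offset from x = 90: 127.65 − 90 ≈ 37.65.

≈ 38 mm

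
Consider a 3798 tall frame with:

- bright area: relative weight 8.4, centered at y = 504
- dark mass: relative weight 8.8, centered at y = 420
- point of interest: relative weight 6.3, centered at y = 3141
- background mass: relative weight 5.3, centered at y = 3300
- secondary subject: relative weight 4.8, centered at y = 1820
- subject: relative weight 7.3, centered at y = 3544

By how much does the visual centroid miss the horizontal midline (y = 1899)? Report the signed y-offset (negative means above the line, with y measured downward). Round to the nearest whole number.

≈ 52

Total weight = 8.4 + 8.8 + 6.3 + 5.3 + 4.8 + 7.3 = 40.9.
y: moment 79815.1 / weight 40.9 ≈ 1951.47
Against y = 1899, that's 1951.47 − 1899 = 52.47.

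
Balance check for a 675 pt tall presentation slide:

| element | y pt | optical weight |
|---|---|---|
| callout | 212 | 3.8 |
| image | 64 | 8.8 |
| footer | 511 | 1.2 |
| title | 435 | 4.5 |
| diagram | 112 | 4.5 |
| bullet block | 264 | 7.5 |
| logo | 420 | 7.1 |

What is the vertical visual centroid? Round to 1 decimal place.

y ≈ 251.5

Weights sum to 3.8 + 8.8 + 1.2 + 4.5 + 4.5 + 7.5 + 7.1 = 37.4.
y: moment 9405.5 / weight 37.4 ≈ 251.48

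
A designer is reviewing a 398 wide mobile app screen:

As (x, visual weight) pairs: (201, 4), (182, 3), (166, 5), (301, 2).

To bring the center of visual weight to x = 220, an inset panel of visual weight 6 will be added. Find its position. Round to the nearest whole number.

With the inset panel, Σw becomes 4 + 3 + 5 + 2 + 6 = 20.
x: need Σw·x = 20·220 = 4400. Existing = 4·201 + 3·182 + 5·166 + 2·301 = 2782. Remainder 1618 / 6 ≈ 269.67.

x ≈ 270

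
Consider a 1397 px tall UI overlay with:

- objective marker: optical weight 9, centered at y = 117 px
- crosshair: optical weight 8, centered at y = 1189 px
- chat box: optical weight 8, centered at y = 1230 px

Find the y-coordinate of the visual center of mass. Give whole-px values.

Σw = 9 + 8 + 8 = 25.
Σw·y = 9·117 + 8·1189 + 8·1230 = 20405, so ȳ = 20405/25 ≈ 816.20.

y ≈ 816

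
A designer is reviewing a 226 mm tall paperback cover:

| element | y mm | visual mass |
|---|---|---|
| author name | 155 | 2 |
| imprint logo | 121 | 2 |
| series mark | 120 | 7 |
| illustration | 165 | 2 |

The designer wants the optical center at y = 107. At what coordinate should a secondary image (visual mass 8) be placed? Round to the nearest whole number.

After adding the secondary image, total weight = 2 + 2 + 7 + 2 + 8 = 21.
Along y: (1722 + 8·y) / 21 = 107 (existing moment 2·155 + 2·121 + 7·120 + 2·165 = 1722) ⇒ y = (2247 − 1722) / 8 ≈ 65.62.

y ≈ 66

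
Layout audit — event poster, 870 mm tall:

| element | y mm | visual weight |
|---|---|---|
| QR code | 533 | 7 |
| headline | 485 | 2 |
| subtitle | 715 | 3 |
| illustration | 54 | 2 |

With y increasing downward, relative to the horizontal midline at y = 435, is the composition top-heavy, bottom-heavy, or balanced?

Weights sum to 7 + 2 + 3 + 2 = 14.
y-moment: 7·533 + 2·485 + 3·715 + 2·54 = 6954; centroid 6954/14 ≈ 496.71.
496.7 vs midline 435 → bottom-heavy.

bottom-heavy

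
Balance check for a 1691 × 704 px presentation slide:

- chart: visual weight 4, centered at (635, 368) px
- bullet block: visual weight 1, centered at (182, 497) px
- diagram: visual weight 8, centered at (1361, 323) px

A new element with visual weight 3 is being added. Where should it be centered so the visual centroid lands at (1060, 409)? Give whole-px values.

After adding the new element, total weight = 4 + 1 + 8 + 3 = 16.
Along x: (13610 + 3·x) / 16 = 1060 (existing moment 4·635 + 1·182 + 8·1361 = 13610) ⇒ x = (16960 − 13610) / 3 ≈ 1116.67.
Along y: (4553 + 3·y) / 16 = 409 (existing moment 4·368 + 1·497 + 8·323 = 4553) ⇒ y = (6544 − 4553) / 3 ≈ 663.67.

(1117, 664)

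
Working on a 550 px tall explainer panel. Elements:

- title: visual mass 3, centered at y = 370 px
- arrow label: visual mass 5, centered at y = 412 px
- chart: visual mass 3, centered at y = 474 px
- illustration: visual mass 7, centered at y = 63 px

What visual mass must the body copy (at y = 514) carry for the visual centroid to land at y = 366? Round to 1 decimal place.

w ≈ 10.5

Fixed elements: Σw = 3 + 5 + 3 + 7 = 18, Σw·y = 3·370 + 5·412 + 3·474 + 7·63 = 5033.
Set Σw·y/Σw = 366: (5033 + 514w) = 366·(18 + w).
So w = (366·18 − 5033)/(514 − 366) = 1555/148 ≈ 10.51.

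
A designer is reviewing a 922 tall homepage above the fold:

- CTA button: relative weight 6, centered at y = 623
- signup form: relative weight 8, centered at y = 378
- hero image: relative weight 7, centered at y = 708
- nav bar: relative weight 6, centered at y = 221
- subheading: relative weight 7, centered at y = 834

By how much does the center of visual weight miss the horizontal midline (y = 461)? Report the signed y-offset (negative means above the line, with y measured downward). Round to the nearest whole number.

≈ 94

Total weight = 6 + 8 + 7 + 6 + 7 = 34.
y-moment: 6·623 + 8·378 + 7·708 + 6·221 + 7·834 = 18882; centroid 18882/34 ≈ 555.35.
Difference: 555.35 − 461 ≈ 94.35.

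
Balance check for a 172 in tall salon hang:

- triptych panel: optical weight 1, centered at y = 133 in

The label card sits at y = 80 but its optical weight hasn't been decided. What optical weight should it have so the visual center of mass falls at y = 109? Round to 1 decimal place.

w ≈ 0.8

The single fixed element contributes weight 1, moment 1·133 = 133.
For the centroid to hit 109: (133 + w·80) / (1 + w) = 109.
Solving: w = (109·1 − 133) / (80 − 109) = -24 / -29 ≈ 0.83.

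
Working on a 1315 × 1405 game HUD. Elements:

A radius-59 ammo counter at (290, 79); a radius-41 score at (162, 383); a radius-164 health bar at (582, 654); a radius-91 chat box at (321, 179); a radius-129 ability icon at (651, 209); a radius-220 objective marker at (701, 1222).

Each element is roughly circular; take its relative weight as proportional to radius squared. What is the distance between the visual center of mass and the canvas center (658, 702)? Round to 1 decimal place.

r² weights: ammo counter 59² = 3481, score 41² = 1681, health bar 164² = 26896, chat box 91² = 8281, ability icon 129² = 16641, objective marker 220² = 48400. Total = 105380.
x-moment: 3481·290 + 1681·162 + 26896·582 + 8281·321 + 16641·651 + 48400·701 = 64355176; centroid 64355176/105380 ≈ 610.70.
y-moment: 3481·79 + 1681·383 + 26896·654 + 8281·179 + 16641·209 + 48400·1222 = 82613874; centroid 82613874/105380 ≈ 783.96.
Offset from (658, 702): Δx ≈ -47.30, Δy ≈ 81.96; distance = √(Δx² + Δy²) ≈ 94.63.

≈ 94.6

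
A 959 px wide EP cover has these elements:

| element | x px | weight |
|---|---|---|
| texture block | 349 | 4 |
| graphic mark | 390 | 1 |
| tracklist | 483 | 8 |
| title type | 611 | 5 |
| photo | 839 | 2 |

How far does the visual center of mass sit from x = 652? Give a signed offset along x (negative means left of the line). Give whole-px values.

Σw = 4 + 1 + 8 + 5 + 2 = 20.
x-moment: 4·349 + 1·390 + 8·483 + 5·611 + 2·839 = 10383; centroid 10383/20 ≈ 519.15.
Offset from x = 652: 519.15 − 652 ≈ -132.85.

≈ -133 px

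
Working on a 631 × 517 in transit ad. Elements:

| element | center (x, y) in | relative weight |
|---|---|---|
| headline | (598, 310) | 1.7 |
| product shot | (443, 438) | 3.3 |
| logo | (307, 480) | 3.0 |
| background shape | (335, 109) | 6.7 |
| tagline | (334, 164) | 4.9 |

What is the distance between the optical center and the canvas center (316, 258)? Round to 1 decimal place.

≈ 55.7 in

Weights sum to 1.7 + 3.3 + 3.0 + 6.7 + 4.9 = 19.6.
Σw·x = 1.7·598 + 3.3·443 + 3.0·307 + 6.7·335 + 4.9·334 = 7280.6, so x̄ = 7280.6/19.6 ≈ 371.46.
Σw·y = 1.7·310 + 3.3·438 + 3.0·480 + 6.7·109 + 4.9·164 = 4946.3, so ȳ = 4946.3/19.6 ≈ 252.36.
From (316, 258): dx = 55.46, dy = -5.64, so the distance is √(dx²+dy²) ≈ 55.75.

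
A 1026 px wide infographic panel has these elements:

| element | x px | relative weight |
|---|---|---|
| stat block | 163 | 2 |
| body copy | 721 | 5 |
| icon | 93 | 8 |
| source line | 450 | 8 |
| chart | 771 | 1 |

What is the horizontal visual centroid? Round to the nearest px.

Weights sum to 2 + 5 + 8 + 8 + 1 = 24.
x: (2·163 + 5·721 + 8·93 + 8·450 + 1·771) / 24 = 9046 / 24 ≈ 376.92

x ≈ 377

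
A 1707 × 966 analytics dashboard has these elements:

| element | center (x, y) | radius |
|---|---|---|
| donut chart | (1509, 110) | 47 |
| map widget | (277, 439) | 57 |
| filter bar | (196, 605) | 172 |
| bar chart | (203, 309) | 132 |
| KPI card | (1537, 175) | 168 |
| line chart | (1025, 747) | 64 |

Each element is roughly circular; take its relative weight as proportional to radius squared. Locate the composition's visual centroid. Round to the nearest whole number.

(721, 389)

r² weights: donut chart 47² = 2209, map widget 57² = 3249, filter bar 172² = 29584, bar chart 132² = 17424, KPI card 168² = 28224, line chart 64² = 4096. Total = 84786.
x: moment 61147578 / weight 84786 ≈ 721.20
Σw·y = 32950549; ȳ = 32950549/84786 ≈ 388.63.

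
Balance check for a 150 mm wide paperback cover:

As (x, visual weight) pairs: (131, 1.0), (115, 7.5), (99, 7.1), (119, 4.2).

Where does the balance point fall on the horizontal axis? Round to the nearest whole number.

Weights sum to 1.0 + 7.5 + 7.1 + 4.2 = 19.8.
x-moment: 1.0·131 + 7.5·115 + 7.1·99 + 4.2·119 = 2196.2; centroid 2196.2/19.8 ≈ 110.92.

x ≈ 111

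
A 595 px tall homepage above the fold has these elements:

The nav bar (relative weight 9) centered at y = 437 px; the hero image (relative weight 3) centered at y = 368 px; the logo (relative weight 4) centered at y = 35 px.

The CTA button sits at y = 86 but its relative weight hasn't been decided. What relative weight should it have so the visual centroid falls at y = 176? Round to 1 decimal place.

w ≈ 26.2

Known weights sum to 9 + 3 + 4 = 16; their moment is 9·437 + 3·368 + 4·35 = 5177.
Balance at y = 176 requires (5177 + w·86) / (16 + w) = 176.
So w = (176·16 − 5177)/(86 − 176) = -2361/-90 ≈ 26.23.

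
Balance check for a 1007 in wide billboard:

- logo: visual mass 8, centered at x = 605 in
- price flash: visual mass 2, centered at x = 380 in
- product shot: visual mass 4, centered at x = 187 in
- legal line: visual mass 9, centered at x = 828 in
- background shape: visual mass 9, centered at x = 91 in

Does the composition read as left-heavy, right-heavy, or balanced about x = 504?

Weights sum to 8 + 2 + 4 + 9 + 9 = 32.
x-moment: 8·605 + 2·380 + 4·187 + 9·828 + 9·91 = 14619; centroid 14619/32 ≈ 456.84.
Since 456.8 is left of 504, the composition reads left-heavy.

left-heavy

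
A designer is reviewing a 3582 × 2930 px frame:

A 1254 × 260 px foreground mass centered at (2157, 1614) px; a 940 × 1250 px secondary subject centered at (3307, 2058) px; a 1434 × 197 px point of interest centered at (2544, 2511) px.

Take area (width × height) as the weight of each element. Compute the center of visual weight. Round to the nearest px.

Areas → weights: foreground mass 1254·260 = 326040, secondary subject 940·1250 = 1175000, point of interest 1434·197 = 282498; Σw = 1783538.
x-moment: 326040·2157 + 1175000·3307 + 282498·2544 = 5307668192; centroid 5307668192/1783538 ≈ 2975.92.
y-moment: 326040·1614 + 1175000·2058 + 282498·2511 = 3653731038; centroid 3653731038/1783538 ≈ 2048.59.

(2976, 2049)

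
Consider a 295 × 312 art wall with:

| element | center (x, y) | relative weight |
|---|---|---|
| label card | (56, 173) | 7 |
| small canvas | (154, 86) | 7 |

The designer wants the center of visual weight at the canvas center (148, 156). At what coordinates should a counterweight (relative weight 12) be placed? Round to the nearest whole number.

New total weight: (7 + 7) + 12 = 26.
Along x: (1470 + 12·x) / 26 = 148 (existing moment 7·56 + 7·154 = 1470) ⇒ x = (3848 − 1470) / 12 ≈ 198.17.
Along y: (1813 + 12·y) / 26 = 156 (existing moment 7·173 + 7·86 = 1813) ⇒ y = (4056 − 1813) / 12 ≈ 186.92.

(198, 187)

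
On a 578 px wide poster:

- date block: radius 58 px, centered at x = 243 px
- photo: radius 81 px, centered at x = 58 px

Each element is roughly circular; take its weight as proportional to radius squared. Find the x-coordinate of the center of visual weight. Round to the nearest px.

x ≈ 121

r² weights: date block 58² = 3364, photo 81² = 6561. Total = 9925.
x-moment: 3364·243 + 6561·58 = 1197990; centroid 1197990/9925 ≈ 120.70.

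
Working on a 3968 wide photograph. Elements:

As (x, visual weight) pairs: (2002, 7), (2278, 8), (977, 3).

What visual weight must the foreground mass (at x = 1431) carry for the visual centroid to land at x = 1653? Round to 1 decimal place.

w ≈ 24.4

Known weights sum to 7 + 8 + 3 = 18; their moment is 7·2002 + 8·2278 + 3·977 = 35169.
Set Σw·x/Σw = 1653: (35169 + 1431w) = 1653·(18 + w).
Solving: w = (1653·18 − 35169) / (1431 − 1653) = -5415 / -222 ≈ 24.39.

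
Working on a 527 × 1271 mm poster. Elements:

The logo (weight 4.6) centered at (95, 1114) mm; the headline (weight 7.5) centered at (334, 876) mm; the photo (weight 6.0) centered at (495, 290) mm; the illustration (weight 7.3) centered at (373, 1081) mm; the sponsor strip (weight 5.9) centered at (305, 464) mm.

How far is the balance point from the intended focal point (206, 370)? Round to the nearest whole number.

≈ 419 mm

Σw = 4.6 + 7.5 + 6.0 + 7.3 + 5.9 = 31.3.
Σw·x = 4.6·95 + 7.5·334 + 6.0·495 + 7.3·373 + 5.9·305 = 10434.4, so x̄ = 10434.4/31.3 ≈ 333.37.
Σw·y = 4.6·1114 + 7.5·876 + 6.0·290 + 7.3·1081 + 5.9·464 = 24063.3, so ȳ = 24063.3/31.3 ≈ 768.80.
Relative to (206, 370): Δ = (127.37, 398.80); |Δ| = √(127.37² + 398.80²) ≈ 418.64.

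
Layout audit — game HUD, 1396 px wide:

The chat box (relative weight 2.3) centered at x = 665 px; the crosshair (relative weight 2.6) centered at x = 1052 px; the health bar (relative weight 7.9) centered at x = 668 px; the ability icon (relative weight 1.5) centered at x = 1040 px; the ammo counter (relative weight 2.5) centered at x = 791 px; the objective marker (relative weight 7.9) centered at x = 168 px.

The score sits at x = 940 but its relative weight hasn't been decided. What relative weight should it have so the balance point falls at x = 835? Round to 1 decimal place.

Fixed elements: Σw = 2.3 + 2.6 + 7.9 + 1.5 + 2.5 + 7.9 = 24.7, Σw·x = 2.3·665 + 2.6·1052 + 7.9·668 + 1.5·1040 + 2.5·791 + 7.9·168 = 14406.6.
Balance at x = 835 requires (14406.6 + w·940) / (24.7 + w) = 835.
So w = (835·24.7 − 14406.6)/(940 − 835) = 6217.9/105 ≈ 59.22.

w ≈ 59.2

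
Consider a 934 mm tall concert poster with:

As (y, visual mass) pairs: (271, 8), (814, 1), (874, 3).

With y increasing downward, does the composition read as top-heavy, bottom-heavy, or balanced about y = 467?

Total weight = 8 + 1 + 3 = 12.
y-moment: 8·271 + 1·814 + 3·874 = 5604; centroid 5604/12 ≈ 467.00.
That equals the midline 467 — balanced.

balanced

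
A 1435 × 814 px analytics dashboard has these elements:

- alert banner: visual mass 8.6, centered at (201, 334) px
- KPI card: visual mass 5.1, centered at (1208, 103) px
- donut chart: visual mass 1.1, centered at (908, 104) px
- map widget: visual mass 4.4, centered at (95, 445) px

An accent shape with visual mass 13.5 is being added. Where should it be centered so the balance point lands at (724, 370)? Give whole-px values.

With the accent shape, Σw becomes 8.6 + 5.1 + 1.1 + 4.4 + 13.5 = 32.7.
Along x: (9306.2 + 13.5·x) / 32.7 = 724 (existing moment 8.6·201 + 5.1·1208 + 1.1·908 + 4.4·95 = 9306.2) ⇒ x = (23674.8 − 9306.2) / 13.5 ≈ 1064.34.
Along y: (5470.1 + 13.5·y) / 32.7 = 370 (existing moment 8.6·334 + 5.1·103 + 1.1·104 + 4.4·445 = 5470.1) ⇒ y = (12099.0 − 5470.1) / 13.5 ≈ 491.03.

(1064, 491)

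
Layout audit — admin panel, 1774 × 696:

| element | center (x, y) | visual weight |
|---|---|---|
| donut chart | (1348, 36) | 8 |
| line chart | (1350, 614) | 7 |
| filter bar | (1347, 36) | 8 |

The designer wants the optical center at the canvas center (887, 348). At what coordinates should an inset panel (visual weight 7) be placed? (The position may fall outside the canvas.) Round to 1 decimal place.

With the inset panel, Σw becomes 8 + 7 + 8 + 7 = 30.
x: need Σw·x = 30·887 = 26610. Existing = 8·1348 + 7·1350 + 8·1347 = 31010. Remainder -4400 / 7 ≈ -628.57.
y: need Σw·y = 30·348 = 10440. Existing = 8·36 + 7·614 + 8·36 = 4874. Remainder 5566 / 7 ≈ 795.14.

(-628.6, 795.1)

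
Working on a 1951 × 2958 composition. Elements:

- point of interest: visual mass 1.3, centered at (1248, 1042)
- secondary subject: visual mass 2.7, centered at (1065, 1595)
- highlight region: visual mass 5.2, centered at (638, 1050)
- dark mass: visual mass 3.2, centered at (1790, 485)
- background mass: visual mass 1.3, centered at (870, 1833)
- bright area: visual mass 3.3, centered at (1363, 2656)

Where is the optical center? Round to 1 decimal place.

Weights sum to 1.3 + 2.7 + 5.2 + 3.2 + 1.3 + 3.3 = 17.0.
x: moment 19172.4 / weight 17.0 ≈ 1127.79
Σw·y = 23820.8; ȳ = 23820.8/17.0 ≈ 1401.22.

(1127.8, 1401.2)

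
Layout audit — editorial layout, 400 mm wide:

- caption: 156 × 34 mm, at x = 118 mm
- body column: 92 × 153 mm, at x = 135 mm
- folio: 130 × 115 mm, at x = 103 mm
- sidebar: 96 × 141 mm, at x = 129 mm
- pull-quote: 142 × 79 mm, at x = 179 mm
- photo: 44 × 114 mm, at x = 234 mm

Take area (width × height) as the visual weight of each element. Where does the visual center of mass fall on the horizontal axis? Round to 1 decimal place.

x ≈ 140.3

Taking area as weight: caption 156·34 = 5304, body column 92·153 = 14076, folio 130·115 = 14950, sidebar 96·141 = 13536, pull-quote 142·79 = 11218, photo 44·114 = 5016. Sum 64100.
Σw·x = 5304·118 + 14076·135 + 14950·103 + 13536·129 + 11218·179 + 5016·234 = 8993892, so x̄ = 8993892/64100 ≈ 140.31.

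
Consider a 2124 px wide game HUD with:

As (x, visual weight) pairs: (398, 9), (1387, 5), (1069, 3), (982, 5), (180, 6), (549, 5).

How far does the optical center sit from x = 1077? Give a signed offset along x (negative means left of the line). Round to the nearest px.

≈ -396 px

Σw = 9 + 5 + 3 + 5 + 6 + 5 = 33.
Σw·x = 22459; x̄ = 22459/33 ≈ 680.58.
Offset from x = 1077: 680.58 − 1077 ≈ -396.42.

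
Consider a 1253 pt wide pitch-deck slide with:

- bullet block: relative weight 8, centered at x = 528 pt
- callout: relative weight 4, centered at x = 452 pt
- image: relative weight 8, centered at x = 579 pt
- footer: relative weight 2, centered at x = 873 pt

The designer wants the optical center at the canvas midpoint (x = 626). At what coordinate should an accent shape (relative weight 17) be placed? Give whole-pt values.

With the accent shape, Σw becomes 8 + 4 + 8 + 2 + 17 = 39.
x: need Σw·x = 39·626 = 24414. Existing = 8·528 + 4·452 + 8·579 + 2·873 = 12410. Remainder 12004 / 17 ≈ 706.12.

x ≈ 706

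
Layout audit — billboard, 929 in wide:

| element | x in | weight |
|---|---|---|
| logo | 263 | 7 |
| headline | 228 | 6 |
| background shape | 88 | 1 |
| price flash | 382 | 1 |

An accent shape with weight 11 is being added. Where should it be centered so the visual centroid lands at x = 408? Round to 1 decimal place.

x ≈ 629.9

New total weight: (7 + 6 + 1 + 1) + 11 = 26.
x: target moment 26×408 = 10608; current 7·263 + 6·228 + 1·88 + 1·382 = 3679; the accent shape supplies 6929, so x = 6929/11 ≈ 629.91.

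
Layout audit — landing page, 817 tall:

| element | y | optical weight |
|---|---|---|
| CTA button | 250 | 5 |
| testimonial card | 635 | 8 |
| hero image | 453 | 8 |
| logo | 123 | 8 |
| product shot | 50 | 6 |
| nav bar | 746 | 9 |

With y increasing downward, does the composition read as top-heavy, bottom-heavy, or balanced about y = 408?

balanced

Total weight = 5 + 8 + 8 + 8 + 6 + 9 = 44.
Σw·y = 5·250 + 8·635 + 8·453 + 8·123 + 6·50 + 9·746 = 17952, so ȳ = 17952/44 ≈ 408.00.
The centroid 408.00 matches the midline at 408, so the layout is balanced.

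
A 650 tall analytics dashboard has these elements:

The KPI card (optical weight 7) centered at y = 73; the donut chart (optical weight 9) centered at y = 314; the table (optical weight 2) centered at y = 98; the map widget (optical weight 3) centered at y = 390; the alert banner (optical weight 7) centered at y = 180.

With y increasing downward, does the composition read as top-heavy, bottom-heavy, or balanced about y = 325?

Weights sum to 7 + 9 + 2 + 3 + 7 = 28.
y: (7·73 + 9·314 + 2·98 + 3·390 + 7·180) / 28 = 5963 / 28 ≈ 212.96
213.0 lies above (smaller y than) the midline 325, so the layout is top-heavy.

top-heavy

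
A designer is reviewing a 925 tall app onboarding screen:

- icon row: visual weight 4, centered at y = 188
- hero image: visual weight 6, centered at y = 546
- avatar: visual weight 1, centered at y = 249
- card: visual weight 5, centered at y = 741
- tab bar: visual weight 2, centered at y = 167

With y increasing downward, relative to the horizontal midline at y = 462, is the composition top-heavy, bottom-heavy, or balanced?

Σw = 4 + 6 + 1 + 5 + 2 = 18.
y: (4·188 + 6·546 + 1·249 + 5·741 + 2·167) / 18 = 8316 / 18 ≈ 462.00
The centroid 462.00 matches the midline at 462, so the layout is balanced.

balanced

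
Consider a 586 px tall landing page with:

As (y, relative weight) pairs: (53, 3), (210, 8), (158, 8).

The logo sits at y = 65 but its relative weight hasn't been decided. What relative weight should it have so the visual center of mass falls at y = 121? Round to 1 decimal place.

w ≈ 14.4

Known weights sum to 3 + 8 + 8 = 19; their moment is 3·53 + 8·210 + 8·158 = 3103.
For the centroid to hit 121: (3103 + w·65) / (19 + w) = 121.
So w = (121·19 − 3103)/(65 − 121) = -804/-56 ≈ 14.36.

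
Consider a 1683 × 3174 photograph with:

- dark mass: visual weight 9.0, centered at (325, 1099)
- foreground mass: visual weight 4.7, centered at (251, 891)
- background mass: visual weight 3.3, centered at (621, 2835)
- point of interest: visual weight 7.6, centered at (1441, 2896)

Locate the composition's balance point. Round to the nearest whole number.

(695, 1847)

Total weight = 9.0 + 4.7 + 3.3 + 7.6 = 24.6.
x-moment: 9.0·325 + 4.7·251 + 3.3·621 + 7.6·1441 = 17105.6; centroid 17105.6/24.6 ≈ 695.35.
y-moment: 9.0·1099 + 4.7·891 + 3.3·2835 + 7.6·2896 = 45443.8; centroid 45443.8/24.6 ≈ 1847.31.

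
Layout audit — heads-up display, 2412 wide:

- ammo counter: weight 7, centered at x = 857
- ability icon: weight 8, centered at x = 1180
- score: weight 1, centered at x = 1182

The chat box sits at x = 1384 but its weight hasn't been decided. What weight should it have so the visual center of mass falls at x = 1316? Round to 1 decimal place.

Known weights sum to 7 + 8 + 1 = 16; their moment is 7·857 + 8·1180 + 1·1182 = 16621.
For the centroid to hit 1316: (16621 + w·1384) / (16 + w) = 1316.
Solving: w = (1316·16 − 16621) / (1384 − 1316) = 4435 / 68 ≈ 65.22.

w ≈ 65.2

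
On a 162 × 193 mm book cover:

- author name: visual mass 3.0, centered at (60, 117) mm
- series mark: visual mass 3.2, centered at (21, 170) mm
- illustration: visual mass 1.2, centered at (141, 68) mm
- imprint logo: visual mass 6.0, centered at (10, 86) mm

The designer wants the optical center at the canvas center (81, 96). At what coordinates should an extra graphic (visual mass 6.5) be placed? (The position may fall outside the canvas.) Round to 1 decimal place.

New total weight: (3.0 + 3.2 + 1.2 + 6.0) + 6.5 = 19.9.
Along x: (476.4 + 6.5·x) / 19.9 = 81 (existing moment 3.0·60 + 3.2·21 + 1.2·141 + 6.0·10 = 476.4) ⇒ x = (1611.9 − 476.4) / 6.5 ≈ 174.69.
Along y: (1492.6 + 6.5·y) / 19.9 = 96 (existing moment 3.0·117 + 3.2·170 + 1.2·68 + 6.0·86 = 1492.6) ⇒ y = (1910.4 − 1492.6) / 6.5 ≈ 64.28.

(174.7, 64.3)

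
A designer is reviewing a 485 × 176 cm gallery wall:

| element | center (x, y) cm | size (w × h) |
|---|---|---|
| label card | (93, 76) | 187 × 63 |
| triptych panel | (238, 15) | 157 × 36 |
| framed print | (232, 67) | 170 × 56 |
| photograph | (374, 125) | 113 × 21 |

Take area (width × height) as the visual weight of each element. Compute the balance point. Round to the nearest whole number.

Areas: label card 187·63 = 11781, triptych panel 157·36 = 5652, framed print 170·56 = 9520, photograph 113·21 = 2373. Total weight = 29326.
Σw·x = 11781·93 + 5652·238 + 9520·232 + 2373·374 = 5536951, so x̄ = 5536951/29326 ≈ 188.81.
Σw·y = 11781·76 + 5652·15 + 9520·67 + 2373·125 = 1914601, so ȳ = 1914601/29326 ≈ 65.29.

(189, 65)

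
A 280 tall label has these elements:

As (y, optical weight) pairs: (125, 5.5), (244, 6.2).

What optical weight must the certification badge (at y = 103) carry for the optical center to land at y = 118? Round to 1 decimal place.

w ≈ 54.6

Existing Σw = 11.7 (5.5 + 6.2); existing moment 5.5·125 + 6.2·244 = 2200.3.
For the centroid to hit 118: (2200.3 + w·103) / (11.7 + w) = 118.
Solving: w = (118·11.7 − 2200.3) / (103 − 118) = -819.7 / -15 ≈ 54.65.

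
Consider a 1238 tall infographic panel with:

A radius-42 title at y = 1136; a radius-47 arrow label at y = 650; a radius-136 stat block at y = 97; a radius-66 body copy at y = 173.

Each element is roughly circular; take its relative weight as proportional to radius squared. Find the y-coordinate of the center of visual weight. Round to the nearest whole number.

y ≈ 223

r² weights: title 42² = 1764, arrow label 47² = 2209, stat block 136² = 18496, body copy 66² = 4356. Total = 26825.
y: (1764·1136 + 2209·650 + 18496·97 + 4356·173) / 26825 = 5987454 / 26825 ≈ 223.20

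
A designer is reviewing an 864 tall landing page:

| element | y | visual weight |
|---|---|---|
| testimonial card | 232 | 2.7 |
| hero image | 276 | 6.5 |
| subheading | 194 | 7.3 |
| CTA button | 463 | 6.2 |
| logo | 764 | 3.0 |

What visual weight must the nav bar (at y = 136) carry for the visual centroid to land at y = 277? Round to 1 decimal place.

Existing Σw = 25.7 (2.7 + 6.5 + 7.3 + 6.2 + 3.0); existing moment 2.7·232 + 6.5·276 + 7.3·194 + 6.2·463 + 3.0·764 = 8999.2.
Set Σw·y/Σw = 277: (8999.2 + 136w) = 277·(25.7 + w).
Solving: w = (277·25.7 − 8999.2) / (136 − 277) = -1880.3 / -141 ≈ 13.34.

w ≈ 13.3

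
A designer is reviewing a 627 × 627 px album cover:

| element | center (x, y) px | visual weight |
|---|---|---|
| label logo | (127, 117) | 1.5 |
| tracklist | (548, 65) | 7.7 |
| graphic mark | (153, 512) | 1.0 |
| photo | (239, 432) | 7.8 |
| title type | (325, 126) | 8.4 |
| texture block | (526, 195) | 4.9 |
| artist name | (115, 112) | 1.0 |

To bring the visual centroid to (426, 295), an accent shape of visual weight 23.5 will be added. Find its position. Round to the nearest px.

(507, 416)

With the accent shape, Σw becomes 1.5 + 7.7 + 1.0 + 7.8 + 8.4 + 4.9 + 1.0 + 23.5 = 55.8.
x: target moment 55.8×426 = 23770.8; current 1.5·127 + 7.7·548 + 1.0·153 + 7.8·239 + 8.4·325 + 4.9·526 + 1.0·115 = 11849.7; the accent shape supplies 11921.1, so x = 11921.1/23.5 ≈ 507.28.
y: target moment 55.8×295 = 16461.0; current 1.5·117 + 7.7·65 + 1.0·512 + 7.8·432 + 8.4·126 + 4.9·195 + 1.0·112 = 6683.5; the accent shape supplies 9777.5, so y = 9777.5/23.5 ≈ 416.06.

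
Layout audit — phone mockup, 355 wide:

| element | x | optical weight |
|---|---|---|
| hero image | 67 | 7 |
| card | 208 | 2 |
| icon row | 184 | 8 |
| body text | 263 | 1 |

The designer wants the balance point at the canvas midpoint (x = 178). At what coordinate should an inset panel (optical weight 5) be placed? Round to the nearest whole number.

New total weight: (7 + 2 + 8 + 1) + 5 = 23.
x: target moment 23×178 = 4094; current 7·67 + 2·208 + 8·184 + 1·263 = 2620; the inset panel supplies 1474, so x = 1474/5 ≈ 294.80.

x ≈ 295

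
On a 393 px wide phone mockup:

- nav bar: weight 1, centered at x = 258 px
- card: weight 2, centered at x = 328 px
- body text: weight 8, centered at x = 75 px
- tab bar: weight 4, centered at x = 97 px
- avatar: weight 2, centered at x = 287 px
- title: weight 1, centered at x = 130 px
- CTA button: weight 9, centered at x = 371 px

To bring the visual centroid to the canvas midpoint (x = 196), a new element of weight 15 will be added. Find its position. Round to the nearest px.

x ≈ 152

After adding the new element, total weight = 1 + 2 + 8 + 4 + 2 + 1 + 9 + 15 = 42.
x: need Σw·x = 42·196 = 8232. Existing = 1·258 + 2·328 + 8·75 + 4·97 + 2·287 + 1·130 + 9·371 = 5945. Remainder 2287 / 15 ≈ 152.47.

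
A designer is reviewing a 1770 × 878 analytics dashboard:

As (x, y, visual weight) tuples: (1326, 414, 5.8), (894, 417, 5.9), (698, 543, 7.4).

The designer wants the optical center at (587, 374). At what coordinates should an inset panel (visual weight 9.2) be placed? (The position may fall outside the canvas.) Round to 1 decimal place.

(-165.1, 185.3)

New total weight: (5.8 + 5.9 + 7.4) + 9.2 = 28.3.
x: need Σw·x = 28.3·587 = 16612.1. Existing = 5.8·1326 + 5.9·894 + 7.4·698 = 18130.6. Remainder -1518.5 / 9.2 ≈ -165.05.
y: need Σw·y = 28.3·374 = 10584.2. Existing = 5.8·414 + 5.9·417 + 7.4·543 = 8879.7. Remainder 1704.5 / 9.2 ≈ 185.27.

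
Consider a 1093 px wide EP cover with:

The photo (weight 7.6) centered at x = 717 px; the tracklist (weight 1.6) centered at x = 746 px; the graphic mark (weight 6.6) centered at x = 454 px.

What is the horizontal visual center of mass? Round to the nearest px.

Weights sum to 7.6 + 1.6 + 6.6 = 15.8.
Σw·x = 7.6·717 + 1.6·746 + 6.6·454 = 9639.2, so x̄ = 9639.2/15.8 ≈ 610.08.

x ≈ 610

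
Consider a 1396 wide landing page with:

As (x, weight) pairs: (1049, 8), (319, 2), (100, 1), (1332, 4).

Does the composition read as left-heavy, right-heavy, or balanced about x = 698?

right-heavy

Weights sum to 8 + 2 + 1 + 4 = 15.
Σw·x = 8·1049 + 2·319 + 1·100 + 4·1332 = 14458, so x̄ = 14458/15 ≈ 963.87.
963.9 lies right of the midline 698, so the layout is right-heavy.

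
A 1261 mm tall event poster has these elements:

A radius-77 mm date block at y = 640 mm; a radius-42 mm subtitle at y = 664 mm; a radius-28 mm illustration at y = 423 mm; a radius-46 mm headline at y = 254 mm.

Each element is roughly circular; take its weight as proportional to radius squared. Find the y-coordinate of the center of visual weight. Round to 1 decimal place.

y ≈ 550.8

Weights ∝ r²: date block 77² = 5929, subtitle 42² = 1764, illustration 28² = 784, headline 46² = 2116; Σw = 10593.
y: (5929·640 + 1764·664 + 784·423 + 2116·254) / 10593 = 5834952 / 10593 ≈ 550.83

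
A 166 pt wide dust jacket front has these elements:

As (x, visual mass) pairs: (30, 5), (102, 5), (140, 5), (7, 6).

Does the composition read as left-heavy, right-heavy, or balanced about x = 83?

Weights sum to 5 + 5 + 5 + 6 = 21.
Σw·x = 5·30 + 5·102 + 5·140 + 6·7 = 1402, so x̄ = 1402/21 ≈ 66.76.
66.8 vs midline 83 → left-heavy.

left-heavy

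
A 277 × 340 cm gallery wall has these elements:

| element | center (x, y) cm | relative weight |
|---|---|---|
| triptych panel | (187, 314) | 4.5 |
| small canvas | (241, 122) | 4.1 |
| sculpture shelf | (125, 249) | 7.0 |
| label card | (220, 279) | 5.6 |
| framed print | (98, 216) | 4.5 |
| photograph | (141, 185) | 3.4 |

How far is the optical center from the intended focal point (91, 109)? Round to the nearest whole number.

Σw = 4.5 + 4.1 + 7.0 + 5.6 + 4.5 + 3.4 = 29.1.
x-moment: 4.5·187 + 4.1·241 + 7.0·125 + 5.6·220 + 4.5·98 + 3.4·141 = 4857.0; centroid 4857.0/29.1 ≈ 166.91.
y-moment: 4.5·314 + 4.1·122 + 7.0·249 + 5.6·279 + 4.5·216 + 3.4·185 = 6819.6; centroid 6819.6/29.1 ≈ 234.35.
Offset from (91, 109): Δx ≈ 75.91, Δy ≈ 125.35; distance = √(Δx² + Δy²) ≈ 146.54.

≈ 147 cm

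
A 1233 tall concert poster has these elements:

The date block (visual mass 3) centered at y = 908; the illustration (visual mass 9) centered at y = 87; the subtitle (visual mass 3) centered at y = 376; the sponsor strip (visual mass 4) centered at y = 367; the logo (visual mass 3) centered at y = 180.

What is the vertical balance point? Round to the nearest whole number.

y ≈ 302

Σw = 3 + 9 + 3 + 4 + 3 = 22.
y: (3·908 + 9·87 + 3·376 + 4·367 + 3·180) / 22 = 6643 / 22 ≈ 301.95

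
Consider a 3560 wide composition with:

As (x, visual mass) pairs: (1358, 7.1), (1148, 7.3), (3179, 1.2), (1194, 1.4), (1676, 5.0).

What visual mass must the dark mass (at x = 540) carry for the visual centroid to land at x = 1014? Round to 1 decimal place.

Known weights sum to 7.1 + 7.3 + 1.2 + 1.4 + 5.0 = 22.0; their moment is 7.1·1358 + 7.3·1148 + 1.2·3179 + 1.4·1194 + 5.0·1676 = 31888.6.
Balance at x = 1014 requires (31888.6 + w·540) / (22.0 + w) = 1014.
So w = (1014·22.0 − 31888.6)/(540 − 1014) = -9580.6/-474 ≈ 20.21.

w ≈ 20.2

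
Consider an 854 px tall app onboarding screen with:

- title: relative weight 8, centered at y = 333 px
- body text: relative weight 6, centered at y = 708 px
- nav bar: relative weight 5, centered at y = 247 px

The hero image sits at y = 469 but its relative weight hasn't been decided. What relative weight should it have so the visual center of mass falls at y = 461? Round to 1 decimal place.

w ≈ 76.5

Existing Σw = 19 (8 + 6 + 5); existing moment 8·333 + 6·708 + 5·247 = 8147.
Balance at y = 461 requires (8147 + w·469) / (19 + w) = 461.
So w = (461·19 − 8147)/(469 − 461) = 612/8 ≈ 76.50.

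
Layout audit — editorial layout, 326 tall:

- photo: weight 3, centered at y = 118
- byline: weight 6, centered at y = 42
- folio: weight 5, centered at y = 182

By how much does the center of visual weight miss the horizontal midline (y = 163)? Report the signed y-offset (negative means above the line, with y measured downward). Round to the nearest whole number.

Total weight = 3 + 6 + 5 = 14.
Σw·y = 3·118 + 6·42 + 5·182 = 1516, so ȳ = 1516/14 ≈ 108.29.
Offset from y = 163: 108.29 − 163 ≈ -54.71.

≈ -55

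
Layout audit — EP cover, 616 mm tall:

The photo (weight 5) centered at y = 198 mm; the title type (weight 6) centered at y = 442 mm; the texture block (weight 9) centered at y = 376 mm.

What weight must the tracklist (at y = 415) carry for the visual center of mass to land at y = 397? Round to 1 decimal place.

w ≈ 50.8

Known weights sum to 5 + 6 + 9 = 20; their moment is 5·198 + 6·442 + 9·376 = 7026.
For the centroid to hit 397: (7026 + w·415) / (20 + w) = 397.
Rearranging, w·(415 − 397) = 397·20 − 7026 = 914, so w ≈ 914/18 = 50.78.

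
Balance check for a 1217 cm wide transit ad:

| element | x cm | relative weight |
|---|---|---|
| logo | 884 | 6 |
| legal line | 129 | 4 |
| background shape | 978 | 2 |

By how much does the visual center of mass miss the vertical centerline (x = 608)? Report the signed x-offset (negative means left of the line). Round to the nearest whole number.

≈ 40 cm

Total weight = 6 + 4 + 2 = 12.
Σw·x = 6·884 + 4·129 + 2·978 = 7776, so x̄ = 7776/12 ≈ 648.00.
Offset from x = 608: 648.00 − 608 ≈ 40.00.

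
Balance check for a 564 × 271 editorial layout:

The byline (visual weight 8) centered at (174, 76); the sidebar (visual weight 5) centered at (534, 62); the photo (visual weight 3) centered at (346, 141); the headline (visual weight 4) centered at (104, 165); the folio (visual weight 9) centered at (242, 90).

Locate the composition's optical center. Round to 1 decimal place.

(265.3, 96.9)

Total weight = 8 + 5 + 3 + 4 + 9 = 29.
Σw·x = 8·174 + 5·534 + 3·346 + 4·104 + 9·242 = 7694, so x̄ = 7694/29 ≈ 265.31.
Σw·y = 8·76 + 5·62 + 3·141 + 4·165 + 9·90 = 2811, so ȳ = 2811/29 ≈ 96.93.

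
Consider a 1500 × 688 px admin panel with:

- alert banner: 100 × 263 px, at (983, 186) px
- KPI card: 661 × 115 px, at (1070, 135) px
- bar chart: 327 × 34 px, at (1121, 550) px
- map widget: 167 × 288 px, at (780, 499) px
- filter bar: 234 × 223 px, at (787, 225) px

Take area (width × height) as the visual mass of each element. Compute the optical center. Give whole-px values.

Areas: alert banner 100·263 = 26300, KPI card 661·115 = 76015, bar chart 327·34 = 11118, map widget 167·288 = 48096, filter bar 234·223 = 52182. Total weight = 213711.
x-moment: 26300·983 + 76015·1070 + 11118·1121 + 48096·780 + 52182·787 = 198234342; centroid 198234342/213711 ≈ 927.58.
y-moment: 26300·186 + 76015·135 + 11118·550 + 48096·499 + 52182·225 = 57009579; centroid 57009579/213711 ≈ 266.76.

(928, 267)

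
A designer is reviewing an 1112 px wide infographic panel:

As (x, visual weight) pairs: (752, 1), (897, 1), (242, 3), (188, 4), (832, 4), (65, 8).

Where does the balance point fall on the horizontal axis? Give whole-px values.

x ≈ 332

Weights sum to 1 + 1 + 3 + 4 + 4 + 8 = 21.
Σw·x = 1·752 + 1·897 + 3·242 + 4·188 + 4·832 + 8·65 = 6975, so x̄ = 6975/21 ≈ 332.14.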